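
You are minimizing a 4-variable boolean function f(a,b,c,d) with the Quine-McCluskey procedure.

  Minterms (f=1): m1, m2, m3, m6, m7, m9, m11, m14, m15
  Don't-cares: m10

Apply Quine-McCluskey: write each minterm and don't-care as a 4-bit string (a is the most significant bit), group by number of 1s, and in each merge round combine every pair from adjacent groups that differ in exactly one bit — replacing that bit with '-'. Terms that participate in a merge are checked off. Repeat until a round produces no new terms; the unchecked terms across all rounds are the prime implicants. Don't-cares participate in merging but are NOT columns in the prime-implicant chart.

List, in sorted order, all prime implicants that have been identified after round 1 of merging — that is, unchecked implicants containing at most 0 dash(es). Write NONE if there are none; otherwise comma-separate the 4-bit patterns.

NONE

[col 0] 0001*, 0010*, 0011*, 0110*, 0111*, 1001*, 1010*, 1011*, 1110*, 1111*
[col 1] -001*, -010*, -011*, -110*, -111*, 0-10*, 0-11*, 00-1*, 001-*, 011-*, 1-10*, 1-11*, 10-1*, 101-*, 111-*
[col 2] --10*, --11*, -0-1, -01-*, -11-*, 0-1-*, 1-1-*
[col 3] --1-
Prime implicants: --1-, -0-1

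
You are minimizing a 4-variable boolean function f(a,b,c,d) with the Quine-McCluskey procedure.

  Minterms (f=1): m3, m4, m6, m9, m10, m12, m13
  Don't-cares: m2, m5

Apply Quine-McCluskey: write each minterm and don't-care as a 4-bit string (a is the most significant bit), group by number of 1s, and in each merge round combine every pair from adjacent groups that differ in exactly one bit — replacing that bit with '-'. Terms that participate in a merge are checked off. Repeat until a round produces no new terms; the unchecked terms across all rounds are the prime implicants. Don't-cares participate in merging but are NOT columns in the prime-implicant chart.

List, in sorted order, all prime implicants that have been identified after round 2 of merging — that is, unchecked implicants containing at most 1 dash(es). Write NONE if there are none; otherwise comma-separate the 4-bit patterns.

[col 0] 0010*, 0011*, 0100*, 0101*, 0110*, 1001*, 1010*, 1100*, 1101*
[col 1] -010, -100*, -101*, 0-10, 001-, 01-0, 010-*, 1-01, 110-*
[col 2] -10-
Prime implicants: -010, -10-, 0-10, 001-, 01-0, 1-01

-010, 0-10, 001-, 01-0, 1-01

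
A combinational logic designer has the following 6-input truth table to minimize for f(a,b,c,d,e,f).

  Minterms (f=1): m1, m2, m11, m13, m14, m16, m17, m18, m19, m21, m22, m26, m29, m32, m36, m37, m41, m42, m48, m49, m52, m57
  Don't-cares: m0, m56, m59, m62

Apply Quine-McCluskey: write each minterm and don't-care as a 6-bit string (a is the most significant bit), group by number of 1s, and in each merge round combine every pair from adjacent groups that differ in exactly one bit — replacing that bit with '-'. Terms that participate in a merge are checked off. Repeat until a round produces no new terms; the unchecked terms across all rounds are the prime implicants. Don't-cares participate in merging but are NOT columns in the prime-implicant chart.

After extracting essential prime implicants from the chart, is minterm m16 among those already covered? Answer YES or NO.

YES

[col 0] 000000*, 000001*, 000010*, 001011, 001101*, 001110, 010000*, 010001*, 010010*, 010011*, 010101*, 010110*, 011010*, 011101*, 100000*, 100100*, 100101*, 101001*, 101010, 110000*, 110001*, 110100*, 111000*, 111001*, 111011*, 111110
[col 1] -00000*, -10000*, -10001*, 0-0000*, 0-0001*, 0-0010*, 0-1101, 0000-0*, 00000-*, 01-010, 01-101, 010-01, 010-10, 0100-0*, 0100-1*, 01000-*, 01001-*, 1-0000*, 1-0100*, 1-1001, 100-00*, 10010-, 11-000*, 11-001*, 110-00*, 11000-*, 1110-1, 11100-*
[col 2] --0000, -1000-, 0-00-0, 0-000-, 0100--, 1-0-00, 11-00-
Prime implicants: --0000, -1000-, 0-00-0, 0-000-, 0-1101, 001011, 001110, 01-010, 01-101, 010-01, 010-10, 0100--, 1-0-00, 1-1001, 10010-, 101010, 11-00-, 1110-1, 111110
PI chart (minterm → PIs covering it):
  1 | 0-000-  (sole → essential)
  2 | 0-00-0  (sole → essential)
  11 | 001011  (sole → essential)
  13 | 0-1101  (sole → essential)
  14 | 001110  (sole → essential)
  16 | --0000,-1000-,0-00-0,0-000-,0100--
  17 | -1000-,0-000-,010-01,0100--
  18 | 0-00-0,01-010,010-10,0100--
  19 | 0100--  (sole → essential)
  21 | 01-101,010-01
  22 | 010-10  (sole → essential)
  26 | 01-010  (sole → essential)
  29 | 0-1101,01-101
  32 | --0000,1-0-00
  36 | 1-0-00,10010-
  37 | 10010-  (sole → essential)
  41 | 1-1001  (sole → essential)
  42 | 101010  (sole → essential)
  48 | --0000,-1000-,1-0-00,11-00-
  49 | -1000-,11-00-
  52 | 1-0-00  (sole → essential)
  57 | 1-1001,11-00-,1110-1
Essential prime implicants: 0-00-0, 0-000-, 0-1101, 001011, 001110, 01-010, 010-10, 0100--, 1-0-00, 1-1001, 10010-, 101010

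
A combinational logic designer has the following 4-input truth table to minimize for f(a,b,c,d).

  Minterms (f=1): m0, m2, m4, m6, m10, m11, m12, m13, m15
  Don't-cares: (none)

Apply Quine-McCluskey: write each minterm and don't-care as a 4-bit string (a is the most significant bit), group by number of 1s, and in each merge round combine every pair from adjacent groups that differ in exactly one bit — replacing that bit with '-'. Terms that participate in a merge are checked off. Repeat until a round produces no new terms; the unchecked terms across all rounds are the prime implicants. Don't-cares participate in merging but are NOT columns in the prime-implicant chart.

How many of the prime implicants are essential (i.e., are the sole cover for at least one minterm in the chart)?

1

size-2^0 implicants → 0000(✓)  0010(✓)  0100(✓)  0110(✓)  1010(✓)  1011(✓)  1100(✓)  1101(✓)  1111(✓)
size-2^1 implicants → -010  -100  0-00(✓)  0-10(✓)  00-0(✓)  01-0(✓)  1-11  101-  11-1  110-
size-2^2 implicants → 0--0
Unchecked terms (primes): -010, -100, 0--0, 1-11, 101-, 11-1, 110-
Minterm coverage:
  m0 ⊆ 0--0 [E]
  m2 ⊆ -010,0--0
  m4 ⊆ -100,0--0
  m6 ⊆ 0--0 [E]
  m10 ⊆ -010,101-
  m11 ⊆ 1-11,101-
  m12 ⊆ -100,110-
  m13 ⊆ 11-1,110-
  m15 ⊆ 1-11,11-1
E = {0--0}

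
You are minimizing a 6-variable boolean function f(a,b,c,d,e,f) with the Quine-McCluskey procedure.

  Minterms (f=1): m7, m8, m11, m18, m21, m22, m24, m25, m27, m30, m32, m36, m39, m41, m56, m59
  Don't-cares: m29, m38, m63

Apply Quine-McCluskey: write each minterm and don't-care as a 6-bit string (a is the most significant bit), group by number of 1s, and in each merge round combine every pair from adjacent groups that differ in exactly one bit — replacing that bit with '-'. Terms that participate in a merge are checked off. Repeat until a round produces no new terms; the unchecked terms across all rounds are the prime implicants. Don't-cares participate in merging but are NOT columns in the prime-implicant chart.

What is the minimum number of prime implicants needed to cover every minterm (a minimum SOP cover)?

[col 0] 000111*, 001000*, 001011*, 010010*, 010101*, 010110*, 011000*, 011001*, 011011*, 011101*, 011110*, 100000*, 100100*, 100110*, 100111*, 101001, 111000*, 111011*, 111111*
[col 1] -00111, -11000, -11011, 0-1000, 0-1011, 01-101, 01-110, 010-10, 011-01, 0110-1, 01100-, 100-00, 1001-0, 10011-, 111-11
Prime implicants: -00111, -11000, -11011, 0-1000, 0-1011, 01-101, 01-110, 010-10, 011-01, 0110-1, 01100-, 100-00, 1001-0, 10011-, 101001, 111-11
PI chart (minterm → PIs covering it):
  7 | -00111  (sole → essential)
  8 | 0-1000  (sole → essential)
  11 | 0-1011  (sole → essential)
  18 | 010-10  (sole → essential)
  21 | 01-101  (sole → essential)
  22 | 01-110,010-10
  24 | -11000,0-1000,01100-
  25 | 011-01,0110-1,01100-
  27 | -11011,0-1011,0110-1
  30 | 01-110  (sole → essential)
  32 | 100-00  (sole → essential)
  36 | 100-00,1001-0
  39 | -00111,10011-
  41 | 101001  (sole → essential)
  56 | -11000  (sole → essential)
  59 | -11011,111-11
Essential prime implicants: -00111, -11000, 0-1000, 0-1011, 01-101, 01-110, 010-10, 100-00, 101001
Petrick residual → -11011, 011-01
Minimum SOP uses 11 PIs: b'c'def + bcd'e'f' + bcd'ef + a'cd'e'f' + a'cd'ef + a'bde'f + a'bdef' + a'bc'ef' + a'bce'f + ab'c'e'f' + ab'cd'e'f

11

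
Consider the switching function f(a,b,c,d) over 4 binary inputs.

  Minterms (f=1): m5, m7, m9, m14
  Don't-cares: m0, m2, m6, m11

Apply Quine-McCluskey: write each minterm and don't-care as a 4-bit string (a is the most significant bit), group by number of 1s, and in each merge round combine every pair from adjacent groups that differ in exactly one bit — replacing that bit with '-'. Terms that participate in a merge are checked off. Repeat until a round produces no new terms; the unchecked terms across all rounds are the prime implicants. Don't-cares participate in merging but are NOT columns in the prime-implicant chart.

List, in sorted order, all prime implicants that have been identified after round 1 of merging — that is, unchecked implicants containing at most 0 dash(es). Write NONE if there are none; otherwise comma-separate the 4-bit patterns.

[col 0] 0000*, 0010*, 0101*, 0110*, 0111*, 1001*, 1011*, 1110*
[col 1] -110, 0-10, 00-0, 01-1, 011-, 10-1
Prime implicants: -110, 0-10, 00-0, 01-1, 011-, 10-1

NONE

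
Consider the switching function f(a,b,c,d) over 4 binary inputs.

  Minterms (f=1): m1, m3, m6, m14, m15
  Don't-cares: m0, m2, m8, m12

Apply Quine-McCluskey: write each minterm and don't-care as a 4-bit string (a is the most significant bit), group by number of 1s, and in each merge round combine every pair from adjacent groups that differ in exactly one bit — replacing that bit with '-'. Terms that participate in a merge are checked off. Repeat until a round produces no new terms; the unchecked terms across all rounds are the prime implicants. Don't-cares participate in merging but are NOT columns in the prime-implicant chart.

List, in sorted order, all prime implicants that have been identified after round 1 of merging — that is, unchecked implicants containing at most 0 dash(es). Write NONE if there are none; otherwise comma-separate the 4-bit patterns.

NONE

size-2^0 implicants → 0000(✓)  0001(✓)  0010(✓)  0011(✓)  0110(✓)  1000(✓)  1100(✓)  1110(✓)  1111(✓)
size-2^1 implicants → -000  -110  0-10  00-0(✓)  00-1(✓)  000-(✓)  001-(✓)  1-00  11-0  111-
size-2^2 implicants → 00--
Unchecked terms (primes): -000, -110, 0-10, 00--, 1-00, 11-0, 111-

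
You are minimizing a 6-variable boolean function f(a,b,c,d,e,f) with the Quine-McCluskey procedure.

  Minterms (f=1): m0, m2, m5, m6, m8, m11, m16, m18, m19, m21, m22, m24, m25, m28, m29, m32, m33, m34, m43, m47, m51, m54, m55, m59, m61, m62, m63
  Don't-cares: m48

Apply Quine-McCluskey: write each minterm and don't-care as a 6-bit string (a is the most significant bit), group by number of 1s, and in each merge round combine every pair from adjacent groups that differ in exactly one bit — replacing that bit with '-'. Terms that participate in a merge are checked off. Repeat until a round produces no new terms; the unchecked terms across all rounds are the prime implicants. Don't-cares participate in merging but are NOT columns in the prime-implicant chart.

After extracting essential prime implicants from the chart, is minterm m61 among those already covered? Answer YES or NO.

NO

[col 0] 000000*, 000010*, 000101*, 000110*, 001000*, 001011*, 010000*, 010010*, 010011*, 010101*, 010110*, 011000*, 011001*, 011100*, 011101*, 100000*, 100001*, 100010*, 101011*, 101111*, 110000*, 110011*, 110110*, 110111*, 111011*, 111101*, 111110*, 111111*
[col 1] -00000*, -00010*, -01011, -10000*, -10011, -10110, -11101, 0-0000*, 0-0010*, 0-0101, 0-0110*, 0-1000*, 00-000*, 000-10*, 0000-0*, 01-000*, 01-101, 010-10*, 0100-0*, 01001-, 011-00*, 011-01*, 01100-*, 01110-*, 1-0000*, 1-1011*, 1-1111*, 1000-0*, 10000-, 101-11*, 11-011*, 11-110*, 11-111*, 110-11*, 11011-*, 111-11*, 1111-1, 11111-*
[col 2] --0000, -000-0, 0--000, 0-0-10, 0-00-0, 011-0-, 1-1-11, 11--11, 11-11-
Prime implicants: --0000, -000-0, -01011, -10011, -10110, -11101, 0--000, 0-0-10, 0-00-0, 0-0101, 01-101, 01001-, 011-0-, 1-1-11, 10000-, 11--11, 11-11-, 1111-1
PI chart (minterm → PIs covering it):
  0 | --0000,-000-0,0--000,0-00-0
  2 | -000-0,0-0-10,0-00-0
  5 | 0-0101  (sole → essential)
  6 | 0-0-10  (sole → essential)
  8 | 0--000  (sole → essential)
  11 | -01011  (sole → essential)
  16 | --0000,0--000,0-00-0
  18 | 0-0-10,0-00-0,01001-
  19 | -10011,01001-
  21 | 0-0101,01-101
  22 | -10110,0-0-10
  24 | 0--000,011-0-
  25 | 011-0-  (sole → essential)
  28 | 011-0-  (sole → essential)
  29 | -11101,01-101,011-0-
  32 | --0000,-000-0,10000-
  33 | 10000-  (sole → essential)
  34 | -000-0  (sole → essential)
  43 | -01011,1-1-11
  47 | 1-1-11  (sole → essential)
  51 | -10011,11--11
  54 | -10110,11-11-
  55 | 11--11,11-11-
  59 | 1-1-11,11--11
  61 | -11101,1111-1
  62 | 11-11-  (sole → essential)
  63 | 1-1-11,11--11,11-11-,1111-1
Essential prime implicants: -000-0, -01011, 0--000, 0-0-10, 0-0101, 011-0-, 1-1-11, 10000-, 11-11-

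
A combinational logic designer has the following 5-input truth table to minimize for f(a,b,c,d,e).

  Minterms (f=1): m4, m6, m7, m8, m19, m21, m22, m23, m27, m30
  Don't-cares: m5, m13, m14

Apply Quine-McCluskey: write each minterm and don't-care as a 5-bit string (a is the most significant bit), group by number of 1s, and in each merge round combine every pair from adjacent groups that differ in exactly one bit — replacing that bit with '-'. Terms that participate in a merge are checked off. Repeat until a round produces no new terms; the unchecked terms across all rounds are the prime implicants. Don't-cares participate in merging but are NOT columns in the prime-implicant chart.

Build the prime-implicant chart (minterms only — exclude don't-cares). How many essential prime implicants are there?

5

size-2^0 implicants → 00100(✓)  00101(✓)  00110(✓)  00111(✓)  01000  01101(✓)  01110(✓)  10011(✓)  10101(✓)  10110(✓)  10111(✓)  11011(✓)  11110(✓)
size-2^1 implicants → -0101(✓)  -0110(✓)  -0111(✓)  -1110(✓)  0-101  0-110(✓)  001-0(✓)  001-1(✓)  0010-(✓)  0011-(✓)  1-011  1-110(✓)  10-11  101-1(✓)  1011-(✓)
size-2^2 implicants → --110  -01-1  -011-  001--
Unchecked terms (primes): --110, -01-1, -011-, 0-101, 001--, 01000, 1-011, 10-11
Minterm coverage:
  m4 ⊆ 001-- [E]
  m6 ⊆ --110,-011-,001--
  m7 ⊆ -01-1,-011-,001--
  m8 ⊆ 01000 [E]
  m19 ⊆ 1-011,10-11
  m21 ⊆ -01-1 [E]
  m22 ⊆ --110,-011-
  m23 ⊆ -01-1,-011-,10-11
  m27 ⊆ 1-011 [E]
  m30 ⊆ --110 [E]
E = {--110, -01-1, 001--, 01000, 1-011}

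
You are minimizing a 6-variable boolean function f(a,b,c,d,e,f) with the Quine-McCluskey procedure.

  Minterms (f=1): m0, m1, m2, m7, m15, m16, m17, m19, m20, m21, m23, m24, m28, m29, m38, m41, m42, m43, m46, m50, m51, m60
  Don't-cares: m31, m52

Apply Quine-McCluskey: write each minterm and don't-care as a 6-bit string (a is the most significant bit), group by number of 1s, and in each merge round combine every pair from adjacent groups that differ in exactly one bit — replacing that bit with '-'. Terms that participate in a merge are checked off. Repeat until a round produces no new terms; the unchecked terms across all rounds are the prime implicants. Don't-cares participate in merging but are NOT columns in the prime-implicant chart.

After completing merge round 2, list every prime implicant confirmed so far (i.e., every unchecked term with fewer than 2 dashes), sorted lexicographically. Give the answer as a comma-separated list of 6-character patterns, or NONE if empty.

[col 0] 000000*, 000001*, 000010*, 000111*, 001111*, 010000*, 010001*, 010011*, 010100*, 010101*, 010111*, 011000*, 011100*, 011101*, 011111*, 100110*, 101001*, 101010*, 101011*, 101110*, 110010*, 110011*, 110100*, 111100*
[col 1] -10011, -10100*, -11100*, 0-0000*, 0-0001*, 0-0111*, 0-1111*, 00-111*, 0000-0, 00000-*, 01-000*, 01-100*, 01-101*, 01-111*, 010-00*, 010-01*, 010-11*, 0100-1*, 01000-*, 0101-1*, 01010-*, 011-00*, 0111-1*, 01110-*, 10-110, 101-10, 1010-1, 10101-, 11-100*, 11001-
[col 2] -1-100, 0--111, 0-000-, 01--00, 01-1-1, 01-10-, 010--1, 010-0-
Prime implicants: -1-100, -10011, 0--111, 0-000-, 0000-0, 01--00, 01-1-1, 01-10-, 010--1, 010-0-, 10-110, 101-10, 1010-1, 10101-, 11001-

-10011, 0000-0, 10-110, 101-10, 1010-1, 10101-, 11001-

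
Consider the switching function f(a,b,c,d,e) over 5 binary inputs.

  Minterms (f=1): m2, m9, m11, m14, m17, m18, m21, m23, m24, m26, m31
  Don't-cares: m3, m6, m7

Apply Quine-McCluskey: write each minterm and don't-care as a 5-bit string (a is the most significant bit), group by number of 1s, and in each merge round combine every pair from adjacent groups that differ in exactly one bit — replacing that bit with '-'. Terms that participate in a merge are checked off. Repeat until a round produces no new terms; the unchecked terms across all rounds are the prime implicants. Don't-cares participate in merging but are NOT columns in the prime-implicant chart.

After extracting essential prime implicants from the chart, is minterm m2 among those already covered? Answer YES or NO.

NO

[col 0] 00010*, 00011*, 00110*, 00111*, 01001*, 01011*, 01110*, 10001*, 10010*, 10101*, 10111*, 11000*, 11010*, 11111*
[col 1] -0010, -0111, 0-011, 0-110, 00-10*, 00-11*, 0001-*, 0011-*, 010-1, 1-010, 1-111, 10-01, 101-1, 110-0
[col 2] 00-1-
Prime implicants: -0010, -0111, 0-011, 0-110, 00-1-, 010-1, 1-010, 1-111, 10-01, 101-1, 110-0
PI chart (minterm → PIs covering it):
  2 | -0010,00-1-
  9 | 010-1  (sole → essential)
  11 | 0-011,010-1
  14 | 0-110  (sole → essential)
  17 | 10-01  (sole → essential)
  18 | -0010,1-010
  21 | 10-01,101-1
  23 | -0111,1-111,101-1
  24 | 110-0  (sole → essential)
  26 | 1-010,110-0
  31 | 1-111  (sole → essential)
Essential prime implicants: 0-110, 010-1, 1-111, 10-01, 110-0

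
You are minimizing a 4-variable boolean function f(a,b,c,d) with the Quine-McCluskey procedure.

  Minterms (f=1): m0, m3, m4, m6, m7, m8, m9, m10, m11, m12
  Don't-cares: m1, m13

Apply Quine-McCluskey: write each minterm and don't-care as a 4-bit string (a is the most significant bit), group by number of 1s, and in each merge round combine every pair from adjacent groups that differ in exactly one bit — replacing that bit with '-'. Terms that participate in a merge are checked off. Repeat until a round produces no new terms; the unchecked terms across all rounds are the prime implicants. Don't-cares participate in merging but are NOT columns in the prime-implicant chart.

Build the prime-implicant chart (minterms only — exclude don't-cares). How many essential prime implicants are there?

size-2^0 implicants → 0000(✓)  0001(✓)  0011(✓)  0100(✓)  0110(✓)  0111(✓)  1000(✓)  1001(✓)  1010(✓)  1011(✓)  1100(✓)  1101(✓)
size-2^1 implicants → -000(✓)  -001(✓)  -011(✓)  -100(✓)  0-00(✓)  0-11  00-1(✓)  000-(✓)  01-0  011-  1-00(✓)  1-01(✓)  10-0(✓)  10-1(✓)  100-(✓)  101-(✓)  110-(✓)
size-2^2 implicants → --00  -0-1  -00-  1-0-  10--
Unchecked terms (primes): --00, -0-1, -00-, 0-11, 01-0, 011-, 1-0-, 10--
Minterm coverage:
  m0 ⊆ --00,-00-
  m3 ⊆ -0-1,0-11
  m4 ⊆ --00,01-0
  m6 ⊆ 01-0,011-
  m7 ⊆ 0-11,011-
  m8 ⊆ --00,-00-,1-0-,10--
  m9 ⊆ -0-1,-00-,1-0-,10--
  m10 ⊆ 10-- [E]
  m11 ⊆ -0-1,10--
  m12 ⊆ --00,1-0-
E = {10--}

1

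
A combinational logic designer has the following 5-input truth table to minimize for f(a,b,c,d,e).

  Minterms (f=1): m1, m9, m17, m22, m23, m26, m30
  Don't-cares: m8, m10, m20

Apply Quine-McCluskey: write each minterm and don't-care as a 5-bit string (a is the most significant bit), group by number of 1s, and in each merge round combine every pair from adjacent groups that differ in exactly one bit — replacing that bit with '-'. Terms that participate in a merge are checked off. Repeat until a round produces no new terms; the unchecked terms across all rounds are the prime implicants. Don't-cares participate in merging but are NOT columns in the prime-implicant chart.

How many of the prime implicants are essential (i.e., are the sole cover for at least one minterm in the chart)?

2

[col 0] 00001*, 01000*, 01001*, 01010*, 10001*, 10100*, 10110*, 10111*, 11010*, 11110*
[col 1] -0001, -1010, 0-001, 010-0, 0100-, 1-110, 101-0, 1011-, 11-10
Prime implicants: -0001, -1010, 0-001, 010-0, 0100-, 1-110, 101-0, 1011-, 11-10
PI chart (minterm → PIs covering it):
  1 | -0001,0-001
  9 | 0-001,0100-
  17 | -0001  (sole → essential)
  22 | 1-110,101-0,1011-
  23 | 1011-  (sole → essential)
  26 | -1010,11-10
  30 | 1-110,11-10
Essential prime implicants: -0001, 1011-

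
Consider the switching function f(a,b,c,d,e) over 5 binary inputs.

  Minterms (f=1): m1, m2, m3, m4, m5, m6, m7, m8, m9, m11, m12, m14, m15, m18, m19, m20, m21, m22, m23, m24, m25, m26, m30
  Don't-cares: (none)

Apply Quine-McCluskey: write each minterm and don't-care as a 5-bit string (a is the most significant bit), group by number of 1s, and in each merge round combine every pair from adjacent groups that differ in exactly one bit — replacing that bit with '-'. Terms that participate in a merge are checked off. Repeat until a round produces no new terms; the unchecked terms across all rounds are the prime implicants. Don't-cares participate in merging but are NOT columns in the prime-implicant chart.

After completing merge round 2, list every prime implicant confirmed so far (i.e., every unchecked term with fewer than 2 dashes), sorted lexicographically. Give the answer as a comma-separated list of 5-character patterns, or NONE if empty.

01-00, 110-0

[col 0] 00001*, 00010*, 00011*, 00100*, 00101*, 00110*, 00111*, 01000*, 01001*, 01011*, 01100*, 01110*, 01111*, 10010*, 10011*, 10100*, 10101*, 10110*, 10111*, 11000*, 11001*, 11010*, 11110*
[col 1] -0010*, -0011*, -0100*, -0101*, -0110*, -0111*, -1000*, -1001*, -1110*, 0-001*, 0-011*, 0-100*, 0-110*, 0-111*, 00-01*, 00-10*, 00-11*, 000-1*, 0001-*, 001-0*, 001-1*, 0010-*, 0011-*, 01-00, 01-11*, 010-1*, 0100-*, 011-0*, 0111-*, 1-010*, 1-110*, 10-10*, 10-11*, 1001-*, 101-0*, 101-1*, 1010-*, 1011-*, 11-10*, 110-0, 1100-*
[col 2] --110, -0-10*, -0-11*, -001-*, -01-0*, -01-1*, -010-*, -011-*, -100-, 0--11, 0-0-1, 0-1-0, 0-11-, 00--1, 00-1-*, 001--*, 1--10, 10-1-*, 101--*
[col 3] -0-1-, -01--
Prime implicants: --110, -0-1-, -01--, -100-, 0--11, 0-0-1, 0-1-0, 0-11-, 00--1, 01-00, 1--10, 110-0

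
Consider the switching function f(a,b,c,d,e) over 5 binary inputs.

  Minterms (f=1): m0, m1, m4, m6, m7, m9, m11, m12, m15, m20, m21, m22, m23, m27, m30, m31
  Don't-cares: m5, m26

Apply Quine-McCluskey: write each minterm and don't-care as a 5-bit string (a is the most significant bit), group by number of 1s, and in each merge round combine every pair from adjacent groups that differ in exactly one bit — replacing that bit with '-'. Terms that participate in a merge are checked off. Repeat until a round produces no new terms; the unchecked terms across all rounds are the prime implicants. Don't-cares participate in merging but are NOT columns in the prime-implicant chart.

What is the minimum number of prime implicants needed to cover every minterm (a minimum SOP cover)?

[col 0] 00000*, 00001*, 00100*, 00101*, 00110*, 00111*, 01001*, 01011*, 01100*, 01111*, 10100*, 10101*, 10110*, 10111*, 11010*, 11011*, 11110*, 11111*
[col 1] -0100*, -0101*, -0110*, -0111*, -1011*, -1111*, 0-001, 0-100, 0-111*, 00-00*, 00-01*, 0000-*, 001-0*, 001-1*, 0010-*, 0011-*, 01-11*, 010-1, 1-110*, 1-111*, 101-0*, 101-1*, 1010-*, 1011-*, 11-10*, 11-11*, 1101-*, 1111-*
[col 2] --111, -01-0*, -01-1*, -010-*, -011-*, -1-11, 00-0-, 001--*, 1-11-, 101--*, 11-1-
[col 3] -01--
Prime implicants: --111, -01--, -1-11, 0-001, 0-100, 00-0-, 010-1, 1-11-, 11-1-
PI chart (minterm → PIs covering it):
  0 | 00-0-  (sole → essential)
  1 | 0-001,00-0-
  4 | -01--,0-100,00-0-
  6 | -01--  (sole → essential)
  7 | --111,-01--
  9 | 0-001,010-1
  11 | -1-11,010-1
  12 | 0-100  (sole → essential)
  15 | --111,-1-11
  20 | -01--  (sole → essential)
  21 | -01--  (sole → essential)
  22 | -01--,1-11-
  23 | --111,-01--,1-11-
  27 | -1-11,11-1-
  30 | 1-11-,11-1-
  31 | --111,-1-11,1-11-,11-1-
Essential prime implicants: -01--, 0-100, 00-0-
Petrick residual → --111, 010-1, 11-1-
Minimum SOP uses 6 PIs: cde + b'c + a'cd'e' + a'b'd' + a'bc'e + abd

6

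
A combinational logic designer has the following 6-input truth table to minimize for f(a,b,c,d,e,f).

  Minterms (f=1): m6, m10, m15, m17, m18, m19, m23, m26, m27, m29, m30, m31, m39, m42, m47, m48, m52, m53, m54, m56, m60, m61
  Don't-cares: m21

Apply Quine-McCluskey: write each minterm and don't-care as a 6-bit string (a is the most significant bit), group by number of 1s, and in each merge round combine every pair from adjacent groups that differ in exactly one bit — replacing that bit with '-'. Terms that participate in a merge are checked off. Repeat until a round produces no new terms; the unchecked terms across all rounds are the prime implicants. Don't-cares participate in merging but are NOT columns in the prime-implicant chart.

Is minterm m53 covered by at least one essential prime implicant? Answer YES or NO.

[col 0] 000110, 001010*, 001111*, 010001*, 010010*, 010011*, 010101*, 010111*, 011010*, 011011*, 011101*, 011110*, 011111*, 100111*, 101010*, 101111*, 110000*, 110100*, 110101*, 110110*, 111000*, 111100*, 111101*
[col 1] -01010, -01111, -10101*, -11101*, 0-1010, 0-1111, 01-010*, 01-011*, 01-101*, 01-111*, 010-01*, 010-11*, 0100-1*, 01001-*, 0101-1*, 011-10*, 011-11*, 01101-*, 0111-1*, 01111-*, 10-111, 11-000*, 11-100*, 11-101*, 110-00*, 1101-0, 11010-*, 111-00*, 11110-*
[col 2] -1-101, 01--11, 01-01-, 01-1-1, 010--1, 011-1-, 11--00, 11-10-
Prime implicants: -01010, -01111, -1-101, 0-1010, 0-1111, 000110, 01--11, 01-01-, 01-1-1, 010--1, 011-1-, 10-111, 11--00, 11-10-, 1101-0
PI chart (minterm → PIs covering it):
  6 | 000110  (sole → essential)
  10 | -01010,0-1010
  15 | -01111,0-1111
  17 | 010--1  (sole → essential)
  18 | 01-01-  (sole → essential)
  19 | 01--11,01-01-,010--1
  23 | 01--11,01-1-1,010--1
  26 | 0-1010,01-01-,011-1-
  27 | 01--11,01-01-,011-1-
  29 | -1-101,01-1-1
  30 | 011-1-  (sole → essential)
  31 | 0-1111,01--11,01-1-1,011-1-
  39 | 10-111  (sole → essential)
  42 | -01010  (sole → essential)
  47 | -01111,10-111
  48 | 11--00  (sole → essential)
  52 | 11--00,11-10-,1101-0
  53 | -1-101,11-10-
  54 | 1101-0  (sole → essential)
  56 | 11--00  (sole → essential)
  60 | 11--00,11-10-
  61 | -1-101,11-10-
Essential prime implicants: -01010, 000110, 01-01-, 010--1, 011-1-, 10-111, 11--00, 1101-0

NO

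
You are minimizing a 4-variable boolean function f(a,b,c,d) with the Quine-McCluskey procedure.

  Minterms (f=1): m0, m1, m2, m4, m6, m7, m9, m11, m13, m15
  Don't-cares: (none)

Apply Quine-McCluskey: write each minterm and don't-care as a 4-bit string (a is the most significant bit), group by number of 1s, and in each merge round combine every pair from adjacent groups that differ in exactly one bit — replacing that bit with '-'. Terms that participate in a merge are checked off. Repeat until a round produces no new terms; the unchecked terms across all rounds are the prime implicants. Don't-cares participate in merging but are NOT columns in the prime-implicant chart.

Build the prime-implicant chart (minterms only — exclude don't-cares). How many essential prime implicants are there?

Round 0: 0000✓ 0001✓ 0010✓ 0100✓ 0110✓ 0111✓ 1001✓ 1011✓ 1101✓ 1111✓
Round 1: -001 -111 0-00✓ 0-10✓ 00-0✓ 000- 01-0✓ 011- 1-01✓ 1-11✓ 10-1✓ 11-1✓
Round 2: 0--0 1--1
PIs = {-001, -111, 0--0, 000-, 011-, 1--1}
Coverage chart:
  m0: 0--0,000-
  m1: -001,000-
  m2: 0--0 ←essential
  m4: 0--0 ←essential
  m6: 0--0,011-
  m7: -111,011-
  m9: -001,1--1
  m11: 1--1 ←essential
  m13: 1--1 ←essential
  m15: -111,1--1
Essential: 0--0, 1--1

2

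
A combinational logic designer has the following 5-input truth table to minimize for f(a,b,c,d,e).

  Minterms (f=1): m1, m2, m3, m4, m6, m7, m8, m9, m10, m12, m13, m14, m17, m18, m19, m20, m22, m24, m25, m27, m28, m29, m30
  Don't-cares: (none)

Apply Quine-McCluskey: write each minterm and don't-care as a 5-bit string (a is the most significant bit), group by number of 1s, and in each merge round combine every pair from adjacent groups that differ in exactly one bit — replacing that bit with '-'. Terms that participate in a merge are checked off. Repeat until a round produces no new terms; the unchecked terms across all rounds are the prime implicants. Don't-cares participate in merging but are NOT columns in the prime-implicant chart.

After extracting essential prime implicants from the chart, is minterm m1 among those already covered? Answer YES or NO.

NO

[col 0] 00001*, 00010*, 00011*, 00100*, 00110*, 00111*, 01000*, 01001*, 01010*, 01100*, 01101*, 01110*, 10001*, 10010*, 10011*, 10100*, 10110*, 11000*, 11001*, 11011*, 11100*, 11101*, 11110*
[col 1] -0001*, -0010*, -0011*, -0100*, -0110*, -1000*, -1001*, -1100*, -1101*, -1110*, 0-001*, 0-010*, 0-100*, 0-110*, 00-10*, 00-11*, 000-1*, 0001-*, 001-0*, 0011-*, 01-00*, 01-01*, 01-10*, 010-0*, 0100-*, 011-0*, 0110-*, 1-001*, 1-011*, 1-100*, 1-110*, 10-10*, 100-1*, 1001-*, 101-0*, 11-00*, 11-01*, 110-1*, 1100-*, 111-0*, 1110-*
[col 2] --001, --100*, --110*, -0-10, -00-1, -001-, -01-0*, -1-00*, -1-01*, -100-*, -11-0*, -110-*, 0--10, 0-1-0*, 00-1-, 01--0, 01-0-*, 1-0-1, 1-1-0*, 11-0-*
[col 3] --1-0, -1-0-
Prime implicants: --001, --1-0, -0-10, -00-1, -001-, -1-0-, 0--10, 00-1-, 01--0, 1-0-1
PI chart (minterm → PIs covering it):
  1 | --001,-00-1
  2 | -0-10,-001-,0--10,00-1-
  3 | -00-1,-001-,00-1-
  4 | --1-0  (sole → essential)
  6 | --1-0,-0-10,0--10,00-1-
  7 | 00-1-  (sole → essential)
  8 | -1-0-,01--0
  9 | --001,-1-0-
  10 | 0--10,01--0
  12 | --1-0,-1-0-,01--0
  13 | -1-0-  (sole → essential)
  14 | --1-0,0--10,01--0
  17 | --001,-00-1,1-0-1
  18 | -0-10,-001-
  19 | -00-1,-001-,1-0-1
  20 | --1-0  (sole → essential)
  22 | --1-0,-0-10
  24 | -1-0-  (sole → essential)
  25 | --001,-1-0-,1-0-1
  27 | 1-0-1  (sole → essential)
  28 | --1-0,-1-0-
  29 | -1-0-  (sole → essential)
  30 | --1-0  (sole → essential)
Essential prime implicants: --1-0, -1-0-, 00-1-, 1-0-1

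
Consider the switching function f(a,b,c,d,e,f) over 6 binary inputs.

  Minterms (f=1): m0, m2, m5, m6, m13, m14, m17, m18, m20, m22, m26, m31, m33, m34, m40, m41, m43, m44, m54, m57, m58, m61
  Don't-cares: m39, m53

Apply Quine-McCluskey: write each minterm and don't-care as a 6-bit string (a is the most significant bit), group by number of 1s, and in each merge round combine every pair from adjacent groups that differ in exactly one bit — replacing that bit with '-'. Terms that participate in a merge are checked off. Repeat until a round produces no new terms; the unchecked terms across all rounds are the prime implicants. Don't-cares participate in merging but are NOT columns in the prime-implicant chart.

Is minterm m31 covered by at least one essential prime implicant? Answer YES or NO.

Round 0: 000000✓ 000010✓ 000101✓ 000110✓ 001101✓ 001110✓ 010001 010010✓ 010100✓ 010110✓ 011010✓ 011111 100001✓ 100010✓ 100111 101000✓ 101001✓ 101011✓ 101100✓ 110101✓ 110110✓ 111001✓ 111010✓ 111101✓
Round 1: -00010 -10110 -11010 0-0010✓ 0-0110✓ 00-101 00-110 000-10✓ 0000-0 01-010 010-10✓ 0101-0 1-1001 10-001 101-00 1010-1 10100- 11-101 111-01
Round 2: 0-0-10
PIs = {-00010, -10110, -11010, 0-0-10, 00-101, 00-110, 0000-0, 01-010, 010001, 0101-0, 011111, 1-1001, 10-001, 100111, 101-00, 1010-1, 10100-, 11-101, 111-01}
Coverage chart:
  m0: 0000-0 ←essential
  m2: -00010,0-0-10,0000-0
  m5: 00-101 ←essential
  m6: 0-0-10,00-110
  m13: 00-101 ←essential
  m14: 00-110 ←essential
  m17: 010001 ←essential
  m18: 0-0-10,01-010
  m20: 0101-0 ←essential
  m22: -10110,0-0-10,0101-0
  m26: -11010,01-010
  m31: 011111 ←essential
  m33: 10-001 ←essential
  m34: -00010 ←essential
  m40: 101-00,10100-
  m41: 1-1001,10-001,1010-1,10100-
  m43: 1010-1 ←essential
  m44: 101-00 ←essential
  m54: -10110 ←essential
  m57: 1-1001,111-01
  m58: -11010 ←essential
  m61: 11-101,111-01
Essential: -00010, -10110, -11010, 00-101, 00-110, 0000-0, 010001, 0101-0, 011111, 10-001, 101-00, 1010-1

YES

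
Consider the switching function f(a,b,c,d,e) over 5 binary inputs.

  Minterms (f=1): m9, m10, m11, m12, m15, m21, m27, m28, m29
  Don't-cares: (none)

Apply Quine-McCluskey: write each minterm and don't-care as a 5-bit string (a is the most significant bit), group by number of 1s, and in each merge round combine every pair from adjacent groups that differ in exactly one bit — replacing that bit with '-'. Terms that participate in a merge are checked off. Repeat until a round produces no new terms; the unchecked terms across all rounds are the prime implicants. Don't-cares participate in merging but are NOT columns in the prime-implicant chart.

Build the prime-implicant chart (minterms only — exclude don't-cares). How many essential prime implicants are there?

6

Round 0: 01001✓ 01010✓ 01011✓ 01100✓ 01111✓ 10101✓ 11011✓ 11100✓ 11101✓
Round 1: -1011 -1100 01-11 010-1 0101- 1-101 1110-
PIs = {-1011, -1100, 01-11, 010-1, 0101-, 1-101, 1110-}
Coverage chart:
  m9: 010-1 ←essential
  m10: 0101- ←essential
  m11: -1011,01-11,010-1,0101-
  m12: -1100 ←essential
  m15: 01-11 ←essential
  m21: 1-101 ←essential
  m27: -1011 ←essential
  m28: -1100,1110-
  m29: 1-101,1110-
Essential: -1011, -1100, 01-11, 010-1, 0101-, 1-101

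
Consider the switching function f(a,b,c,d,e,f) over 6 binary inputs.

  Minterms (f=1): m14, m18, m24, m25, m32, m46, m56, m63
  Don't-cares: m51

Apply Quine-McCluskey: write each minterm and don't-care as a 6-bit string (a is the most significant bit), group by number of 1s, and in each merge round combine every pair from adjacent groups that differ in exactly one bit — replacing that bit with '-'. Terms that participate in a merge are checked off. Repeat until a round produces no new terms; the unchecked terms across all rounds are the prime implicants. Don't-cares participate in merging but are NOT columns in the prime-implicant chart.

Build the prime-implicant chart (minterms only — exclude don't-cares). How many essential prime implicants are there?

6

Round 0: 001110✓ 010010 011000✓ 011001✓ 100000 101110✓ 110011 111000✓ 111111
Round 1: -01110 -11000 01100-
PIs = {-01110, -11000, 010010, 01100-, 100000, 110011, 111111}
Coverage chart:
  m14: -01110 ←essential
  m18: 010010 ←essential
  m24: -11000,01100-
  m25: 01100- ←essential
  m32: 100000 ←essential
  m46: -01110 ←essential
  m56: -11000 ←essential
  m63: 111111 ←essential
Essential: -01110, -11000, 010010, 01100-, 100000, 111111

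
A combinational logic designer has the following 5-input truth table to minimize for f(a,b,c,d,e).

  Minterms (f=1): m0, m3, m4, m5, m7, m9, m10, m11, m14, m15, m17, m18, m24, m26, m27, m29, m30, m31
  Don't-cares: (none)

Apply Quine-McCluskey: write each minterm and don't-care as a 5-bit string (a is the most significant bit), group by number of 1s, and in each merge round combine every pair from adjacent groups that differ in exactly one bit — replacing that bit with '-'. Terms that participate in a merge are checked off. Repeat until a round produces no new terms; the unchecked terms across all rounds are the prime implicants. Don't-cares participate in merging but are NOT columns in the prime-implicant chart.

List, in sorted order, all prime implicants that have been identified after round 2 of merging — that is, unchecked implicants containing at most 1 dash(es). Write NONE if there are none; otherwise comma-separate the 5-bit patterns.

00-00, 001-1, 0010-, 010-1, 1-010, 10001, 110-0, 111-1

size-2^0 implicants → 00000(✓)  00011(✓)  00100(✓)  00101(✓)  00111(✓)  01001(✓)  01010(✓)  01011(✓)  01110(✓)  01111(✓)  10001  10010(✓)  11000(✓)  11010(✓)  11011(✓)  11101(✓)  11110(✓)  11111(✓)
size-2^1 implicants → -1010(✓)  -1011(✓)  -1110(✓)  -1111(✓)  0-011(✓)  0-111(✓)  00-00  00-11(✓)  001-1  0010-  01-10(✓)  01-11(✓)  010-1  0101-(✓)  0111-(✓)  1-010  11-10(✓)  11-11(✓)  110-0  1101-(✓)  111-1  1111-(✓)
size-2^2 implicants → -1-10(✓)  -1-11(✓)  -101-(✓)  -111-(✓)  0--11  01-1-(✓)  11-1-(✓)
size-2^3 implicants → -1-1-
Unchecked terms (primes): -1-1-, 0--11, 00-00, 001-1, 0010-, 010-1, 1-010, 10001, 110-0, 111-1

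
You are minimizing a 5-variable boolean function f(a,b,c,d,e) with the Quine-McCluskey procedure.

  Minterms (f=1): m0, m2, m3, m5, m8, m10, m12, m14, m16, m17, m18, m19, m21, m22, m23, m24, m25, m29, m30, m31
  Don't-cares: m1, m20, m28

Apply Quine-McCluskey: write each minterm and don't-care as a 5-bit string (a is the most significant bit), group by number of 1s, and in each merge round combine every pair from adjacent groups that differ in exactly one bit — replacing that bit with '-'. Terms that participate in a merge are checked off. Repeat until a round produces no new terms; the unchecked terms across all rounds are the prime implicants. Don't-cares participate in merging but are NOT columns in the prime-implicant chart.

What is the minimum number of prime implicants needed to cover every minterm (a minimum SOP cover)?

5

size-2^0 implicants → 00000(✓)  00001(✓)  00010(✓)  00011(✓)  00101(✓)  01000(✓)  01010(✓)  01100(✓)  01110(✓)  10000(✓)  10001(✓)  10010(✓)  10011(✓)  10100(✓)  10101(✓)  10110(✓)  10111(✓)  11000(✓)  11001(✓)  11100(✓)  11101(✓)  11110(✓)  11111(✓)
size-2^1 implicants → -0000(✓)  -0001(✓)  -0010(✓)  -0011(✓)  -0101(✓)  -1000(✓)  -1100(✓)  -1110(✓)  0-000(✓)  0-010(✓)  00-01(✓)  000-0(✓)  000-1(✓)  0000-(✓)  0001-(✓)  01-00(✓)  01-10(✓)  010-0(✓)  011-0(✓)  1-000(✓)  1-001(✓)  1-100(✓)  1-101(✓)  1-110(✓)  1-111(✓)  10-00(✓)  10-01(✓)  10-10(✓)  10-11(✓)  100-0(✓)  100-1(✓)  1000-(✓)  1001-(✓)  101-0(✓)  101-1(✓)  1010-(✓)  1011-(✓)  11-00(✓)  11-01(✓)  1100-(✓)  111-0(✓)  111-1(✓)  1110-(✓)  1111-(✓)
size-2^2 implicants → --000  -0-01  -00-0(✓)  -00-1(✓)  -000-(✓)  -001-(✓)  -1-00  -11-0  0-0-0  000--(✓)  01--0  1--00(✓)  1--01(✓)  1-00-(✓)  1-1-0(✓)  1-1-1(✓)  1-10-(✓)  1-11-(✓)  10--0(✓)  10--1(✓)  10-0-(✓)  10-1-(✓)  100--(✓)  101--(✓)  11-0-(✓)  111--(✓)
size-2^3 implicants → -00--  1--0-  1-1--  10---
Unchecked terms (primes): --000, -0-01, -00--, -1-00, -11-0, 0-0-0, 01--0, 1--0-, 1-1--, 10---
Minterm coverage:
  m0 ⊆ --000,-00--,0-0-0
  m2 ⊆ -00--,0-0-0
  m3 ⊆ -00-- [E]
  m5 ⊆ -0-01 [E]
  m8 ⊆ --000,-1-00,0-0-0,01--0
  m10 ⊆ 0-0-0,01--0
  m12 ⊆ -1-00,-11-0,01--0
  m14 ⊆ -11-0,01--0
  m16 ⊆ --000,-00--,1--0-,10---
  m17 ⊆ -0-01,-00--,1--0-,10---
  m18 ⊆ -00--,10---
  m19 ⊆ -00--,10---
  m21 ⊆ -0-01,1--0-,1-1--,10---
  m22 ⊆ 1-1--,10---
  m23 ⊆ 1-1--,10---
  m24 ⊆ --000,-1-00,1--0-
  m25 ⊆ 1--0- [E]
  m29 ⊆ 1--0-,1-1--
  m30 ⊆ -11-0,1-1--
  m31 ⊆ 1-1-- [E]
E = {-0-01, -00--, 1--0-, 1-1--}
Petrick residual → 01--0
Cover = b'd'e + b'c' + a'be' + ad' + ac  |cover|=5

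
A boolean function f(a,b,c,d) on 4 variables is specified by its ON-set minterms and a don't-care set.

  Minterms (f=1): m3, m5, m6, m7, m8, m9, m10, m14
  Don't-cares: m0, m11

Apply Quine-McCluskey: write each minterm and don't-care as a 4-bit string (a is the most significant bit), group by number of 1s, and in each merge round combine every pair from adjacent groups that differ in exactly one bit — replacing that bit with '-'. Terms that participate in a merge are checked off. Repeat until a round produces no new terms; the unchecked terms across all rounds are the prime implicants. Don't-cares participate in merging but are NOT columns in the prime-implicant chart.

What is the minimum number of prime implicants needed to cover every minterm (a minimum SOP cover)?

Round 0: 0000✓ 0011✓ 0101✓ 0110✓ 0111✓ 1000✓ 1001✓ 1010✓ 1011✓ 1110✓
Round 1: -000 -011 -110 0-11 01-1 011- 1-10 10-0✓ 10-1✓ 100-✓ 101-✓
Round 2: 10--
PIs = {-000, -011, -110, 0-11, 01-1, 011-, 1-10, 10--}
Coverage chart:
  m3: -011,0-11
  m5: 01-1 ←essential
  m6: -110,011-
  m7: 0-11,01-1,011-
  m8: -000,10--
  m9: 10-- ←essential
  m10: 1-10,10--
  m14: -110,1-10
Essential: 01-1, 10--
Petrick residual → -011, -110
Min cover (4 terms): b'cd + bcd' + a'bd + ab'

4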